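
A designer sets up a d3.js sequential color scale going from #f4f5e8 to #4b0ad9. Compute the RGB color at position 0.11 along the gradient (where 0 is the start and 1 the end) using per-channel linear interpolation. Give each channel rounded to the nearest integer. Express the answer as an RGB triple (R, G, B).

#f4f5e8 → (244, 245, 232); #4b0ad9 → (75, 10, 217).
R = 244 + 0.11 × (75 − 244) = 244 + 0.11 × -169 = 225.41 → 225
G = 245 + 0.11 × (10 − 245) = 245 + 0.11 × -235 = 219.15 → 219
B = 232 + 0.11 × (217 − 232) = 232 + 0.11 × -15 = 230.35 → 230

(225, 219, 230)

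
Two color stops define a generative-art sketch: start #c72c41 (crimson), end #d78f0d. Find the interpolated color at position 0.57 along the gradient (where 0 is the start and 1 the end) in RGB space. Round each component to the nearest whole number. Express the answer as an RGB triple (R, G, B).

#c72c41 → (199, 44, 65); #d78f0d → (215, 143, 13).
R = 199 + 0.57 × (215 − 199) = 199 + 0.57 × 16 = 208.12 → 208
G = 44 + 0.57 × (143 − 44) = 44 + 0.57 × 99 = 100.43 → 100
B = 65 + 0.57 × (13 − 65) = 65 + 0.57 × -52 = 35.36 → 35

(208, 100, 35)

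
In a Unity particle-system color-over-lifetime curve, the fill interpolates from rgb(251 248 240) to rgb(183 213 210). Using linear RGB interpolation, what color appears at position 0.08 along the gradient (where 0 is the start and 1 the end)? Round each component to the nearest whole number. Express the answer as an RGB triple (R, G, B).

(246, 245, 238)

R = 251 + 0.08 × (183 − 251) = 251 + 0.08 × -68 = 245.56 → 246
G = 248 + 0.08 × (213 − 248) = 248 + 0.08 × -35 = 245.2 → 245
B = 240 + 0.08 × (210 − 240) = 240 + 0.08 × -30 = 237.6 → 238
So the blended color is (246, 245, 238), about #f6f5ee.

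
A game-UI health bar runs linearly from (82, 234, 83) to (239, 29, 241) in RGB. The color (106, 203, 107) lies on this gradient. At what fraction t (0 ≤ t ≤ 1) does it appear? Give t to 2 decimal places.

0.15

Invert the lerp on the G channel (largest span, 205): t = (203 − 234) / (29 − 234) = -31/-205 = 0.15122.
Check on R: (106 − 82)/(239 − 82) = 0.1529 ✓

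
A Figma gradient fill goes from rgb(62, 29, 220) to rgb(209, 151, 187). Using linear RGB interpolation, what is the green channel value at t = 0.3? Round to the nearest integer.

66

G = 29 + 0.3 × (151 − 29) = 65.6 → 66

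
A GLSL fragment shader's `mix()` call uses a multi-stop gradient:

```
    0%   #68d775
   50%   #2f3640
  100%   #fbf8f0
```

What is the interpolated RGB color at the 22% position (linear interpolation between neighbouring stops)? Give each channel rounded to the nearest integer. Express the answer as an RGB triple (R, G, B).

22% lies between the 0% and 50% stops, so the local fraction is t = (22 − 0)/(50 − 0) = 22/50 ≈ 0.44.
#68d775 → (104, 215, 117); #2f3640 → (47, 54, 64).
R = 104 + 0.44 × (47 − 104) = 78.92 → 79
G = 215 + 0.44 × (54 − 215) = 144.16 → 144
B = 117 + 0.44 × (64 − 117) = 93.68 → 94

(79, 144, 94)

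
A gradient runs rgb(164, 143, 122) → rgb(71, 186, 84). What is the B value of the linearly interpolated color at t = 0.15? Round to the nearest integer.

116

B = 122 + 0.15 × (84 − 122) = 116.3 → 116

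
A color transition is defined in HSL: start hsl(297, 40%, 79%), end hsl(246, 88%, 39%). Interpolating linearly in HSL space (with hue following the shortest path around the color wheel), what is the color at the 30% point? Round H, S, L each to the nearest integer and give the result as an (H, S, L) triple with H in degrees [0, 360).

(282, 54, 67)

Hue arc: Δh = 246 − 297 = -51° (|Δh| ≤ 180, already the shorter path).
H = 297 + 0.3 × (-51) = 281.7 → 282°
S = 40 + 0.3 × (88 − 40) = 54.4 → 54%
L = 79 + 0.3 × (39 − 79) = 67 → 67%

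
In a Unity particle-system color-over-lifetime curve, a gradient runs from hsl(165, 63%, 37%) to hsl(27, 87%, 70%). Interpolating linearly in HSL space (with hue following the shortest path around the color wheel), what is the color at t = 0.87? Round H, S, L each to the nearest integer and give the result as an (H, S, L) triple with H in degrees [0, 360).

(45, 84, 66)

Hue arc: Δh = 27 − 165 = -138° (|Δh| ≤ 180, already the shorter path).
H = 165 + 0.87 × (-138) = 44.94 → 45°
S = 63 + 0.87 × (87 − 63) = 83.88 → 84%
L = 37 + 0.87 × (70 − 37) = 65.71 → 66%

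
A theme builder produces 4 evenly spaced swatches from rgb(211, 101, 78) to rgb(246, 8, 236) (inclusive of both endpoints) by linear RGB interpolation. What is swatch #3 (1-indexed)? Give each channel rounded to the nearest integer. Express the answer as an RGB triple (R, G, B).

(234, 39, 183)

With 4 swatches and endpoints inclusive, swatch 3 sits at t = (3 − 1)/(4 − 1) = 2/3 ≈ 0.6667.
R = 211 + 0.6667 × (246 − 211) = 234.334 → 234
G = 101 + 0.6667 × (8 − 101) = 38.997 → 39
B = 78 + 0.6667 × (236 − 78) = 183.339 → 183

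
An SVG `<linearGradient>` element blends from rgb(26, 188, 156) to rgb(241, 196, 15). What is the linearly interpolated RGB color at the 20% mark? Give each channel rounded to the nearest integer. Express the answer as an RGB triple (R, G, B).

20% corresponds to t = 0.2.
R = 26 + 0.2 × (241 − 26) = 26 + 0.2 × 215 = 69 → 69
G = 188 + 0.2 × (196 − 188) = 188 + 0.2 × 8 = 189.6 → 190
B = 156 + 0.2 × (15 − 156) = 156 + 0.2 × -141 = 127.8 → 128
So the blended color is (69, 190, 128), about #45be80.

(69, 190, 128)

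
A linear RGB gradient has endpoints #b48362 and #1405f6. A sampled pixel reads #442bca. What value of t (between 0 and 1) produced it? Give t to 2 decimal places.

Invert the lerp on the R channel (largest span, 160): t = (68 − 180) / (20 − 180) = -112/-160 = 0.7.
Check on G: (43 − 131)/(5 − 131) = 0.6984 ✓

0.70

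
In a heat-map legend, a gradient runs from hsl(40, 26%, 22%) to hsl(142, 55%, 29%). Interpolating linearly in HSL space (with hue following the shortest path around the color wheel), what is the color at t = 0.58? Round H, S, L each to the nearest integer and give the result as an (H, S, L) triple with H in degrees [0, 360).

(99, 43, 26)

Hue arc: Δh = 142 − 40 = 102° (|Δh| ≤ 180, already the shorter path).
H = 40 + 0.58 × (102) = 99.16 → 99°
S = 26 + 0.58 × (55 − 26) = 42.82 → 43%
L = 22 + 0.58 × (29 − 22) = 26.06 → 26%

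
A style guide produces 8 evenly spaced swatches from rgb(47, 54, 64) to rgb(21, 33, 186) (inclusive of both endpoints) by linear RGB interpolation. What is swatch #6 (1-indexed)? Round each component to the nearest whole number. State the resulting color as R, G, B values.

With 8 swatches and endpoints inclusive, swatch 6 sits at t = (6 − 1)/(8 − 1) = 5/7 ≈ 0.7143.
R = 47 + 0.7143 × (21 − 47) = 28.428 → 28
G = 54 + 0.7143 × (33 − 54) = 39 → 39
B = 64 + 0.7143 × (186 − 64) = 151.145 → 151

(28, 39, 151)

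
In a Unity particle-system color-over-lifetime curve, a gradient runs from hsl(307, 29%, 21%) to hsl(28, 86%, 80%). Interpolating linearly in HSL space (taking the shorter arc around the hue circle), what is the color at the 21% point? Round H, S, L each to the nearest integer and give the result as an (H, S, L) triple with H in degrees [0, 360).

(324, 41, 33)

Hue: 28 − 307 = -279°, but |-279| > 180 so the shorter arc goes the other way: Δh = -279 + 360 = 81°.
H = 307 + 0.21 × (81) = 324.01 → 324°
S = 29 + 0.21 × (86 − 29) = 40.97 → 41%
L = 21 + 0.21 × (80 − 21) = 33.39 → 33%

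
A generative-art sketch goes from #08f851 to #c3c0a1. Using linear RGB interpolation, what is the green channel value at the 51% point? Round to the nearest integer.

G₁ = 248 (from #08f851), G₂ = 192 (from #c3c0a1).
G = 248 + 0.51 × (192 − 248) = 219.44 → 219

219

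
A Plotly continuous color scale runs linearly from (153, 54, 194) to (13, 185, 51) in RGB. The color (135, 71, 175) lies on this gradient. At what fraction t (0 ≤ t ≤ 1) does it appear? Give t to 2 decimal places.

Invert the lerp on the B channel (largest span, 143): t = (175 − 194) / (51 − 194) = -19/-143 = 0.13287.
Check on R: (135 − 153)/(13 − 153) = 0.1286 ✓

0.13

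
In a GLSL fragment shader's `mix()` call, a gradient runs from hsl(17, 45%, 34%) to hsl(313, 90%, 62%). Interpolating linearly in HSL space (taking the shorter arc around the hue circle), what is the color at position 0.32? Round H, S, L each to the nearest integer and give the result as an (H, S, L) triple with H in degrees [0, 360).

(357, 59, 43)

Hue: 313 − 17 = 296°, but |296| > 180 so the shorter arc goes the other way: Δh = 296 − 360 = -64°.
H = 17 + 0.32 × (-64) = -3.48 → -3 → -3 mod 360 = 357°
S = 45 + 0.32 × (90 − 45) = 59.4 → 59%
L = 34 + 0.32 × (62 − 34) = 42.96 → 43%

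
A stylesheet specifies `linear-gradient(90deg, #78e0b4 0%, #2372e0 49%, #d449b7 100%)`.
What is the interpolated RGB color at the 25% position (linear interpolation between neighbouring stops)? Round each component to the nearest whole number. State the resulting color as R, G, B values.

25% lies between the 0% and 49% stops, so the local fraction is t = (25 − 0)/(49 − 0) = 25/49 ≈ 0.5102.
#78e0b4 → (120, 224, 180); #2372e0 → (35, 114, 224).
R = 120 + 0.5102 × (35 − 120) = 76.633 → 77
G = 224 + 0.5102 × (114 − 224) = 167.878 → 168
B = 180 + 0.5102 × (224 − 180) = 202.449 → 202

(77, 168, 202)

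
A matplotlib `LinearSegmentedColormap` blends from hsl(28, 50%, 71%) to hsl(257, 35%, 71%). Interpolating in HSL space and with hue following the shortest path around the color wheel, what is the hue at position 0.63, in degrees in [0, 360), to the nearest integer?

305

Hue: 257 − 28 = 229°, but |229| > 180 so the shorter arc goes the other way: Δh = 229 − 360 = -131°.
H = 28 + 0.63 × (-131) = -54.53 → -55 → -55 mod 360 = 305°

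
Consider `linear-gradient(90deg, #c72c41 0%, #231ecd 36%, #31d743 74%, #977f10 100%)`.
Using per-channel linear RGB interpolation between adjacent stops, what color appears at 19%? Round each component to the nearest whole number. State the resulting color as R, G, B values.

19% lies between the 0% and 36% stops, so the local fraction is t = (19 − 0)/(36 − 0) = 19/36 ≈ 0.5278.
#c72c41 → (199, 44, 65); #231ecd → (35, 30, 205).
R = 199 + 0.5278 × (35 − 199) = 112.441 → 112
G = 44 + 0.5278 × (30 − 44) = 36.611 → 37
B = 65 + 0.5278 × (205 − 65) = 138.892 → 139

(112, 37, 139)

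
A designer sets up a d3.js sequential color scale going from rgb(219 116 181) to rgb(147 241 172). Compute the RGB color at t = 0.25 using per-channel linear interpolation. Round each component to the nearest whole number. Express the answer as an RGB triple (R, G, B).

(201, 147, 179)

R = 219 + 0.25 × (147 − 219) = 219 + 0.25 × -72 = 201 → 201
G = 116 + 0.25 × (241 − 116) = 116 + 0.25 × 125 = 147.25 → 147
B = 181 + 0.25 × (172 − 181) = 181 + 0.25 × -9 = 178.75 → 179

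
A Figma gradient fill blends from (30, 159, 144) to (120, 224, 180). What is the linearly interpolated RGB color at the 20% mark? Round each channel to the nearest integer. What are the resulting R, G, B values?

20% corresponds to t = 0.2.
R = 30 + 0.2 × (120 − 30) = 30 + 0.2 × 90 = 48 → 48
G = 159 + 0.2 × (224 − 159) = 159 + 0.2 × 65 = 172 → 172
B = 144 + 0.2 × (180 − 144) = 144 + 0.2 × 36 = 151.2 → 151

(48, 172, 151)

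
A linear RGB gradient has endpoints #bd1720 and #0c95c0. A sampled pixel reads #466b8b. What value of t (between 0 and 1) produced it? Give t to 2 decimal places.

Invert the lerp on the R channel (largest span, 177): t = (70 − 189) / (12 − 189) = -119/-177 = 0.67232.
Check on G: (107 − 23)/(149 − 23) = 0.6667 ✓

0.67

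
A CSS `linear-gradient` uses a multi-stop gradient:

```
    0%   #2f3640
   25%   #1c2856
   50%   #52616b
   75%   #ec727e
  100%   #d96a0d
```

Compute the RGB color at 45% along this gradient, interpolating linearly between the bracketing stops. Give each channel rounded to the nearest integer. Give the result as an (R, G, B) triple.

45% lies between the 25% and 50% stops, so the local fraction is t = (45 − 25)/(50 − 25) = 20/25 ≈ 0.8.
#1c2856 → (28, 40, 86); #52616b → (82, 97, 107).
R = 28 + 0.8 × (82 − 28) = 71.2 → 71
G = 40 + 0.8 × (97 − 40) = 85.6 → 86
B = 86 + 0.8 × (107 − 86) = 102.8 → 103

(71, 86, 103)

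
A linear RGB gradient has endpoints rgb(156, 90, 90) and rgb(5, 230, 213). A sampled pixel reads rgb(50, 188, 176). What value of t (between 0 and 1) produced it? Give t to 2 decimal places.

Invert the lerp on the R channel (largest span, 151): t = (50 − 156) / (5 − 156) = -106/-151 = 0.70199.
Check on G: (188 − 90)/(230 − 90) = 0.7 ✓

0.70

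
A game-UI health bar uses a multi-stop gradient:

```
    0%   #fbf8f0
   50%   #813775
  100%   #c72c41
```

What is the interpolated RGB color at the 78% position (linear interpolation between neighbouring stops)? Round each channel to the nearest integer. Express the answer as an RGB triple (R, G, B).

(168, 49, 88)

78% lies between the 50% and 100% stops, so the local fraction is t = (78 − 50)/(100 − 50) = 28/50 ≈ 0.56.
#813775 → (129, 55, 117); #c72c41 → (199, 44, 65).
R = 129 + 0.56 × (199 − 129) = 168.2 → 168
G = 55 + 0.56 × (44 − 55) = 48.84 → 49
B = 117 + 0.56 × (65 − 117) = 87.88 → 88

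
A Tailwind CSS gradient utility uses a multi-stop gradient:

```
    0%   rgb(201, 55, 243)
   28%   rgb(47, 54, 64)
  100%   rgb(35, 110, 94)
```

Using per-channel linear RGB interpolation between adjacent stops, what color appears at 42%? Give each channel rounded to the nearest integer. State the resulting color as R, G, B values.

42% lies between the 28% and 100% stops, so the local fraction is t = (42 − 28)/(100 − 28) = 14/72 ≈ 0.1944.
R = 47 + 0.1944 × (35 − 47) = 44.667 → 45
G = 54 + 0.1944 × (110 − 54) = 64.886 → 65
B = 64 + 0.1944 × (94 − 64) = 69.832 → 70

(45, 65, 70)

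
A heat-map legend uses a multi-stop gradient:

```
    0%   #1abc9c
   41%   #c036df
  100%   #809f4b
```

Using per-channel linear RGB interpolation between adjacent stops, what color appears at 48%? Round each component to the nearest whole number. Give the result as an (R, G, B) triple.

(184, 66, 205)

48% lies between the 41% and 100% stops, so the local fraction is t = (48 − 41)/(100 − 41) = 7/59 ≈ 0.1186.
#c036df → (192, 54, 223); #809f4b → (128, 159, 75).
R = 192 + 0.1186 × (128 − 192) = 184.41 → 184
G = 54 + 0.1186 × (159 − 54) = 66.453 → 66
B = 223 + 0.1186 × (75 − 223) = 205.447 → 205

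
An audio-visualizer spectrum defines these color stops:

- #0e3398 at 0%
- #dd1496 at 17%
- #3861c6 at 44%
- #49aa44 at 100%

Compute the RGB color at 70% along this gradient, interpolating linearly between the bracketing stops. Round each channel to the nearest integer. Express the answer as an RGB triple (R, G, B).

(64, 131, 138)

70% lies between the 44% and 100% stops, so the local fraction is t = (70 − 44)/(100 − 44) = 26/56 ≈ 0.4643.
#3861c6 → (56, 97, 198); #49aa44 → (73, 170, 68).
R = 56 + 0.4643 × (73 − 56) = 63.893 → 64
G = 97 + 0.4643 × (170 − 97) = 130.894 → 131
B = 198 + 0.4643 × (68 − 198) = 137.641 → 138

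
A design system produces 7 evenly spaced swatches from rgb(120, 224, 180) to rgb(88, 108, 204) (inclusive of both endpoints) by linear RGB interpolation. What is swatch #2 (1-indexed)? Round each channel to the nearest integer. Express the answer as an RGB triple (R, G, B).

With 7 swatches and endpoints inclusive, swatch 2 sits at t = (2 − 1)/(7 − 1) = 1/6 ≈ 0.1667.
R = 120 + 0.1667 × (88 − 120) = 114.666 → 115
G = 224 + 0.1667 × (108 − 224) = 204.663 → 205
B = 180 + 0.1667 × (204 − 180) = 184.001 → 184

(115, 205, 184)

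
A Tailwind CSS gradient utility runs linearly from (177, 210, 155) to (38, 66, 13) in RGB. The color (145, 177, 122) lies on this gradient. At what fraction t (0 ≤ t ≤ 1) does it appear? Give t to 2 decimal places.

Invert the lerp on the G channel (largest span, 144): t = (177 − 210) / (66 − 210) = -33/-144 = 0.22917.
Check on R: (145 − 177)/(38 − 177) = 0.2302 ✓

0.23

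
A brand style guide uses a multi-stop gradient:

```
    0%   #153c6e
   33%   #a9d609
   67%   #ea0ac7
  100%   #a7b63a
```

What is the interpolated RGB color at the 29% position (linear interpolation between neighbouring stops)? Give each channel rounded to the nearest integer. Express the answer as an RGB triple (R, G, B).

(151, 195, 21)

29% lies between the 0% and 33% stops, so the local fraction is t = (29 − 0)/(33 − 0) = 29/33 ≈ 0.8788.
#153c6e → (21, 60, 110); #a9d609 → (169, 214, 9).
R = 21 + 0.8788 × (169 − 21) = 151.062 → 151
G = 60 + 0.8788 × (214 − 60) = 195.335 → 195
B = 110 + 0.8788 × (9 − 110) = 21.241 → 21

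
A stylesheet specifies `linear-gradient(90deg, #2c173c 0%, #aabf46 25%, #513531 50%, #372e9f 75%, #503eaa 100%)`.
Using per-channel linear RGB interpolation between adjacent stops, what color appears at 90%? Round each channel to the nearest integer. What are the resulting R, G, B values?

(70, 56, 166)

90% lies between the 75% and 100% stops, so the local fraction is t = (90 − 75)/(100 − 75) = 15/25 ≈ 0.6.
#372e9f → (55, 46, 159); #503eaa → (80, 62, 170).
R = 55 + 0.6 × (80 − 55) = 70 → 70
G = 46 + 0.6 × (62 − 46) = 55.6 → 56
B = 159 + 0.6 × (170 − 159) = 165.6 → 166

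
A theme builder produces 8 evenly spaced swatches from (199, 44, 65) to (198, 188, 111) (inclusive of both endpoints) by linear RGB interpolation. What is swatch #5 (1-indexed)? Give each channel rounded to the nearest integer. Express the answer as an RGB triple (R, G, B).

With 8 swatches and endpoints inclusive, swatch 5 sits at t = (5 − 1)/(8 − 1) = 4/7 ≈ 0.5714.
R = 199 + 0.5714 × (198 − 199) = 198.429 → 198
G = 44 + 0.5714 × (188 − 44) = 126.282 → 126
B = 65 + 0.5714 × (111 − 65) = 91.284 → 91

(198, 126, 91)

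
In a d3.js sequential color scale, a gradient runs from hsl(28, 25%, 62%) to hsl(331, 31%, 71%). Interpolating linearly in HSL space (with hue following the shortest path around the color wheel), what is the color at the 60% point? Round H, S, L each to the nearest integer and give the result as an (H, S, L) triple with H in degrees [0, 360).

(354, 29, 67)

Hue: 331 − 28 = 303°, but |303| > 180 so the shorter arc goes the other way: Δh = 303 − 360 = -57°.
H = 28 + 0.6 × (-57) = -6.2 → -6 → -6 mod 360 = 354°
S = 25 + 0.6 × (31 − 25) = 28.6 → 29%
L = 62 + 0.6 × (71 − 62) = 67.4 → 67%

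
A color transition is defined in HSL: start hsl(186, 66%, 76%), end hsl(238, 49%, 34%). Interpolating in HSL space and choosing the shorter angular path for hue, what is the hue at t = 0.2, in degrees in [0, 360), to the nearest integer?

Hue arc: Δh = 238 − 186 = 52° (|Δh| ≤ 180, already the shorter path).
H = 186 + 0.2 × (52) = 196.4 → 196°

196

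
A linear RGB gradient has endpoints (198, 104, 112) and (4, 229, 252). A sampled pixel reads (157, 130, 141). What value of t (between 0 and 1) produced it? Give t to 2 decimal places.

0.21

Invert the lerp on the R channel (largest span, 194): t = (157 − 198) / (4 − 198) = -41/-194 = 0.21134.
Check on G: (130 − 104)/(229 − 104) = 0.208 ✓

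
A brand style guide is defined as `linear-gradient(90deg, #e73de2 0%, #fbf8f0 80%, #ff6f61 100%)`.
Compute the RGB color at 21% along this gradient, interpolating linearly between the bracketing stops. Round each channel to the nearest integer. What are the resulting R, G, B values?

(236, 110, 230)

21% lies between the 0% and 80% stops, so the local fraction is t = (21 − 0)/(80 − 0) = 21/80 ≈ 0.2625.
#e73de2 → (231, 61, 226); #fbf8f0 → (251, 248, 240).
R = 231 + 0.2625 × (251 − 231) = 236.25 → 236
G = 61 + 0.2625 × (248 − 61) = 110.088 → 110
B = 226 + 0.2625 × (240 − 226) = 229.675 → 230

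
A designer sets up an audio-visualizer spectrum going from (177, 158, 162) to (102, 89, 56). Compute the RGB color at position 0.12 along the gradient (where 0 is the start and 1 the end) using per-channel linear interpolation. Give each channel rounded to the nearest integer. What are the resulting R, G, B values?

R = 177 + 0.12 × (102 − 177) = 177 + 0.12 × -75 = 168 → 168
G = 158 + 0.12 × (89 − 158) = 158 + 0.12 × -69 = 149.72 → 150
B = 162 + 0.12 × (56 − 162) = 162 + 0.12 × -106 = 149.28 → 149
So the blended color is (168, 150, 149), about #a89695.

(168, 150, 149)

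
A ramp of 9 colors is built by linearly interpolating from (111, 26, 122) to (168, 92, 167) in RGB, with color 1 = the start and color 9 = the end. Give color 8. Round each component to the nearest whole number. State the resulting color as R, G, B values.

(161, 84, 161)

With 9 swatches and endpoints inclusive, swatch 8 sits at t = (8 − 1)/(9 − 1) = 7/8 ≈ 0.875.
R = 111 + 0.875 × (168 − 111) = 160.875 → 161
G = 26 + 0.875 × (92 − 26) = 83.75 → 84
B = 122 + 0.875 × (167 − 122) = 161.375 → 161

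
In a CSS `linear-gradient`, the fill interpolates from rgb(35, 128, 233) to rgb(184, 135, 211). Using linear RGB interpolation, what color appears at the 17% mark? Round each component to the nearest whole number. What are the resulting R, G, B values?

17% corresponds to t = 0.17.
R = 35 + 0.17 × (184 − 35) = 35 + 0.17 × 149 = 60.33 → 60
G = 128 + 0.17 × (135 − 128) = 128 + 0.17 × 7 = 129.19 → 129
B = 233 + 0.17 × (211 − 233) = 233 + 0.17 × -22 = 229.26 → 229

(60, 129, 229)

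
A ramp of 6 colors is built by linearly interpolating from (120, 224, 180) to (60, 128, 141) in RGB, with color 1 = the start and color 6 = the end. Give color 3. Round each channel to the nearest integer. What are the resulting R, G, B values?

(96, 186, 164)

With 6 swatches and endpoints inclusive, swatch 3 sits at t = (3 − 1)/(6 − 1) = 2/5 ≈ 0.4.
R = 120 + 0.4 × (60 − 120) = 96 → 96
G = 224 + 0.4 × (128 − 224) = 185.6 → 186
B = 180 + 0.4 × (141 − 180) = 164.4 → 164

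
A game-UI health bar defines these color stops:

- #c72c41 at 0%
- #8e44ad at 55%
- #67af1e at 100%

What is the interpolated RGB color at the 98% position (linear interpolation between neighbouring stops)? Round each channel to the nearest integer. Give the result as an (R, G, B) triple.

98% lies between the 55% and 100% stops, so the local fraction is t = (98 − 55)/(100 − 55) = 43/45 ≈ 0.9556.
#8e44ad → (142, 68, 173); #67af1e → (103, 175, 30).
R = 142 + 0.9556 × (103 − 142) = 104.732 → 105
G = 68 + 0.9556 × (175 − 68) = 170.249 → 170
B = 173 + 0.9556 × (30 − 173) = 36.349 → 36

(105, 170, 36)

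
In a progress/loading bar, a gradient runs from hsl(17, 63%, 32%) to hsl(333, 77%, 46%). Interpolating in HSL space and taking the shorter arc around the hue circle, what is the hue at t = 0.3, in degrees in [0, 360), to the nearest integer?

4

Hue: 333 − 17 = 316°, but |316| > 180 so the shorter arc goes the other way: Δh = 316 − 360 = -44°.
H = 17 + 0.3 × (-44) = 3.8 → 4°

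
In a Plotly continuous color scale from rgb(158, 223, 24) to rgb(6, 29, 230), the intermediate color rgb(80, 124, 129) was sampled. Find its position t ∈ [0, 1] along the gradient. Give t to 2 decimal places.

0.51

Invert the lerp on the B channel (largest span, 206): t = (129 − 24) / (230 − 24) = 105/206 = 0.50971.
Check on R: (80 − 158)/(6 − 158) = 0.5132 ✓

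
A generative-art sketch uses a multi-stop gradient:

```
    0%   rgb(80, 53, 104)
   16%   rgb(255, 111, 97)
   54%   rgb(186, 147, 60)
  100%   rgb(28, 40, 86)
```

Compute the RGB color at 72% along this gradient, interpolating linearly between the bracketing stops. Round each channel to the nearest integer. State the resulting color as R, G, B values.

(124, 105, 70)

72% lies between the 54% and 100% stops, so the local fraction is t = (72 − 54)/(100 − 54) = 18/46 ≈ 0.3913.
R = 186 + 0.3913 × (28 − 186) = 124.175 → 124
G = 147 + 0.3913 × (40 − 147) = 105.131 → 105
B = 60 + 0.3913 × (86 − 60) = 70.174 → 70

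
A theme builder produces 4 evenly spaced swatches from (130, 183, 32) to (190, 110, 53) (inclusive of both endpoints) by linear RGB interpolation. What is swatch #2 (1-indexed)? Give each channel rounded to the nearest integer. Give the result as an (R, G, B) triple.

(150, 159, 39)

With 4 swatches and endpoints inclusive, swatch 2 sits at t = (2 − 1)/(4 − 1) = 1/3 ≈ 0.3333.
R = 130 + 0.3333 × (190 − 130) = 149.998 → 150
G = 183 + 0.3333 × (110 − 183) = 158.669 → 159
B = 32 + 0.3333 × (53 − 32) = 38.999 → 39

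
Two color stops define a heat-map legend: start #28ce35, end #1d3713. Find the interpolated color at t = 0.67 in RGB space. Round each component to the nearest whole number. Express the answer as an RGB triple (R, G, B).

(33, 105, 30)

#28ce35 → (40, 206, 53); #1d3713 → (29, 55, 19).
R = 40 + 0.67 × (29 − 40) = 40 + 0.67 × -11 = 32.63 → 33
G = 206 + 0.67 × (55 − 206) = 206 + 0.67 × -151 = 104.83 → 105
B = 53 + 0.67 × (19 − 53) = 53 + 0.67 × -34 = 30.22 → 30
So the blended color is (33, 105, 30), about #21691e.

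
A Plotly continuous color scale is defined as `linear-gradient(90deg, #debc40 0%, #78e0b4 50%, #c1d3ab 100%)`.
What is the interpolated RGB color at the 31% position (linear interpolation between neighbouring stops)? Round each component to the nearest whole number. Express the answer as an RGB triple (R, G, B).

(159, 210, 136)

31% lies between the 0% and 50% stops, so the local fraction is t = (31 − 0)/(50 − 0) = 31/50 ≈ 0.62.
#debc40 → (222, 188, 64); #78e0b4 → (120, 224, 180).
R = 222 + 0.62 × (120 − 222) = 158.76 → 159
G = 188 + 0.62 × (224 − 188) = 210.32 → 210
B = 64 + 0.62 × (180 − 64) = 135.92 → 136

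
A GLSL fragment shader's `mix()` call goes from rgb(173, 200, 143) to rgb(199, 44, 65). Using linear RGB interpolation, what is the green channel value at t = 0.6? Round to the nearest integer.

106

G = 200 + 0.6 × (44 − 200) = 106.4 → 106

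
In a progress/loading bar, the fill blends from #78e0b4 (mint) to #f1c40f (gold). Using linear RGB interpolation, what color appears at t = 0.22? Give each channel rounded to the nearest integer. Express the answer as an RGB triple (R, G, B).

#78e0b4 → (120, 224, 180); #f1c40f → (241, 196, 15).
R = 120 + 0.22 × (241 − 120) = 120 + 0.22 × 121 = 146.62 → 147
G = 224 + 0.22 × (196 − 224) = 224 + 0.22 × -28 = 217.84 → 218
B = 180 + 0.22 × (15 − 180) = 180 + 0.22 × -165 = 143.7 → 144
So the blended color is (147, 218, 144), about #93da90.

(147, 218, 144)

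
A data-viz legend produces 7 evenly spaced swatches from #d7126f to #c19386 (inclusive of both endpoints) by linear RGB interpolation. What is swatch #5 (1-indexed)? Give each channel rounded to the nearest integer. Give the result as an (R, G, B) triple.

(200, 104, 126)

With 7 swatches and endpoints inclusive, swatch 5 sits at t = (5 − 1)/(7 − 1) = 4/6 ≈ 0.6667.
#d7126f → (215, 18, 111); #c19386 → (193, 147, 134).
R = 215 + 0.6667 × (193 − 215) = 200.333 → 200
G = 18 + 0.6667 × (147 − 18) = 104.004 → 104
B = 111 + 0.6667 × (134 − 111) = 126.334 → 126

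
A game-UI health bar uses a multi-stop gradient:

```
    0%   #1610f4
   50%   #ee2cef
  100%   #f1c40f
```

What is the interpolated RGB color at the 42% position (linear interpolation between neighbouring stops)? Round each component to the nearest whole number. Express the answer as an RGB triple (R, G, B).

(203, 40, 240)

42% lies between the 0% and 50% stops, so the local fraction is t = (42 − 0)/(50 − 0) = 42/50 ≈ 0.84.
#1610f4 → (22, 16, 244); #ee2cef → (238, 44, 239).
R = 22 + 0.84 × (238 − 22) = 203.44 → 203
G = 16 + 0.84 × (44 − 16) = 39.52 → 40
B = 244 + 0.84 × (239 − 244) = 239.8 → 240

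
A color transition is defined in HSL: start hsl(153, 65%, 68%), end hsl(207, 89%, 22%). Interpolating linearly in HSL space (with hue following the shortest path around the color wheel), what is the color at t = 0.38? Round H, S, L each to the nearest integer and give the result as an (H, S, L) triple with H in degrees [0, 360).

(174, 74, 51)

Hue arc: Δh = 207 − 153 = 54° (|Δh| ≤ 180, already the shorter path).
H = 153 + 0.38 × (54) = 173.52 → 174°
S = 65 + 0.38 × (89 − 65) = 74.12 → 74%
L = 68 + 0.38 × (22 − 68) = 50.52 → 51%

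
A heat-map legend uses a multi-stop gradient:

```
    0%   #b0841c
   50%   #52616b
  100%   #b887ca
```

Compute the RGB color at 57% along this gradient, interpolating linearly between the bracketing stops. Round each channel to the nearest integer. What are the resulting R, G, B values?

57% lies between the 50% and 100% stops, so the local fraction is t = (57 − 50)/(100 − 50) = 7/50 ≈ 0.14.
#52616b → (82, 97, 107); #b887ca → (184, 135, 202).
R = 82 + 0.14 × (184 − 82) = 96.28 → 96
G = 97 + 0.14 × (135 − 97) = 102.32 → 102
B = 107 + 0.14 × (202 − 107) = 120.3 → 120

(96, 102, 120)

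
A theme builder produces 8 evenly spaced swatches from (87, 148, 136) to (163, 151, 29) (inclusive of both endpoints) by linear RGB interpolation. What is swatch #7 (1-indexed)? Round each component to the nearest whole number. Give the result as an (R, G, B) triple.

(152, 151, 44)

With 8 swatches and endpoints inclusive, swatch 7 sits at t = (7 − 1)/(8 − 1) = 6/7 ≈ 0.8571.
R = 87 + 0.8571 × (163 − 87) = 152.14 → 152
G = 148 + 0.8571 × (151 − 148) = 150.571 → 151
B = 136 + 0.8571 × (29 − 136) = 44.29 → 44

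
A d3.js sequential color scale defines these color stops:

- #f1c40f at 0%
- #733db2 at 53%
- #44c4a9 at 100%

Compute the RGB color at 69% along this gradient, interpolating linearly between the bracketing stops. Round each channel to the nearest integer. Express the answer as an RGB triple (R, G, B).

69% lies between the 53% and 100% stops, so the local fraction is t = (69 − 53)/(100 − 53) = 16/47 ≈ 0.3404.
#733db2 → (115, 61, 178); #44c4a9 → (68, 196, 169).
R = 115 + 0.3404 × (68 − 115) = 99.001 → 99
G = 61 + 0.3404 × (196 − 61) = 106.954 → 107
B = 178 + 0.3404 × (169 − 178) = 174.936 → 175

(99, 107, 175)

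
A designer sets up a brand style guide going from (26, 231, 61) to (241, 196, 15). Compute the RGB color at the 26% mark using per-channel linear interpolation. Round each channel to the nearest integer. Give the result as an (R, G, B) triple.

(82, 222, 49)

26% corresponds to t = 0.26.
R = 26 + 0.26 × (241 − 26) = 26 + 0.26 × 215 = 81.9 → 82
G = 231 + 0.26 × (196 − 231) = 231 + 0.26 × -35 = 221.9 → 222
B = 61 + 0.26 × (15 − 61) = 61 + 0.26 × -46 = 49.04 → 49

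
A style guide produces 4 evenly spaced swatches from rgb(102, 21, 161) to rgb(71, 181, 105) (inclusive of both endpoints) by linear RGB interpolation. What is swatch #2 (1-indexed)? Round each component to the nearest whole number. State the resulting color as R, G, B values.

With 4 swatches and endpoints inclusive, swatch 2 sits at t = (2 − 1)/(4 − 1) = 1/3 ≈ 0.3333.
R = 102 + 0.3333 × (71 − 102) = 91.668 → 92
G = 21 + 0.3333 × (181 − 21) = 74.328 → 74
B = 161 + 0.3333 × (105 − 161) = 142.335 → 142

(92, 74, 142)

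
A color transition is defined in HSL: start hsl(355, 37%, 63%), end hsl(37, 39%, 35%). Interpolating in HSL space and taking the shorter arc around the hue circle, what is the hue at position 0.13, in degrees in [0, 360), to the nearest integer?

Hue: 37 − 355 = -318°, but |-318| > 180 so the shorter arc goes the other way: Δh = -318 + 360 = 42°.
H = 355 + 0.13 × (42) = 360.46 → 360 → 360 mod 360 = 0°

0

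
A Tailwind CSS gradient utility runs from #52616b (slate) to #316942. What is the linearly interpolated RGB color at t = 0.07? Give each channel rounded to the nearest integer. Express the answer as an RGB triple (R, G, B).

#52616b → (82, 97, 107); #316942 → (49, 105, 66).
R = 82 + 0.07 × (49 − 82) = 82 + 0.07 × -33 = 79.69 → 80
G = 97 + 0.07 × (105 − 97) = 97 + 0.07 × 8 = 97.56 → 98
B = 107 + 0.07 × (66 − 107) = 107 + 0.07 × -41 = 104.13 → 104

(80, 98, 104)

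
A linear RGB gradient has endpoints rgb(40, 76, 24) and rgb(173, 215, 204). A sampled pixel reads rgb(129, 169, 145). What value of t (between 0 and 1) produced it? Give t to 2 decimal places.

0.67

Invert the lerp on the B channel (largest span, 180): t = (145 − 24) / (204 − 24) = 121/180 = 0.67222.
Check on R: (129 − 40)/(173 − 40) = 0.6692 ✓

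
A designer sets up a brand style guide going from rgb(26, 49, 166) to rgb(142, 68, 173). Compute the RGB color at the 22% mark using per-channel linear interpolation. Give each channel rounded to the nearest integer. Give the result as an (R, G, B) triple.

(52, 53, 168)

22% corresponds to t = 0.22.
R = 26 + 0.22 × (142 − 26) = 26 + 0.22 × 116 = 51.52 → 52
G = 49 + 0.22 × (68 − 49) = 49 + 0.22 × 19 = 53.18 → 53
B = 166 + 0.22 × (173 − 166) = 166 + 0.22 × 7 = 167.54 → 168
So the blended color is (52, 53, 168), about #3435a8.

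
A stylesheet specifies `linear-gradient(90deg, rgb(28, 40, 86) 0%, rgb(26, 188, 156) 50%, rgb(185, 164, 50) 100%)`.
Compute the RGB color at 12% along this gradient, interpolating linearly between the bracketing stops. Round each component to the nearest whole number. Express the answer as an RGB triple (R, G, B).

12% lies between the 0% and 50% stops, so the local fraction is t = (12 − 0)/(50 − 0) = 12/50 ≈ 0.24.
R = 28 + 0.24 × (26 − 28) = 27.52 → 28
G = 40 + 0.24 × (188 − 40) = 75.52 → 76
B = 86 + 0.24 × (156 − 86) = 102.8 → 103

(28, 76, 103)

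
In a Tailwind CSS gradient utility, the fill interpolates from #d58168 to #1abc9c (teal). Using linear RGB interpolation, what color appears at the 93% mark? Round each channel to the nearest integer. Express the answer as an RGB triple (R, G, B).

(39, 184, 152)

#d58168 → (213, 129, 104); #1abc9c → (26, 188, 156).
93% corresponds to t = 0.93.
R = 213 + 0.93 × (26 − 213) = 213 + 0.93 × -187 = 39.09 → 39
G = 129 + 0.93 × (188 − 129) = 129 + 0.93 × 59 = 183.87 → 184
B = 104 + 0.93 × (156 − 104) = 104 + 0.93 × 52 = 152.36 → 152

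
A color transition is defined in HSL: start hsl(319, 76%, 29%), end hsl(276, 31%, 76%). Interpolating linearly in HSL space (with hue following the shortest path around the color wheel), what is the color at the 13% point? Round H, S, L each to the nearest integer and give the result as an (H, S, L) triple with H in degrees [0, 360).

(313, 70, 35)

Hue arc: Δh = 276 − 319 = -43° (|Δh| ≤ 180, already the shorter path).
H = 319 + 0.13 × (-43) = 313.41 → 313°
S = 76 + 0.13 × (31 − 76) = 70.15 → 70%
L = 29 + 0.13 × (76 − 29) = 35.11 → 35%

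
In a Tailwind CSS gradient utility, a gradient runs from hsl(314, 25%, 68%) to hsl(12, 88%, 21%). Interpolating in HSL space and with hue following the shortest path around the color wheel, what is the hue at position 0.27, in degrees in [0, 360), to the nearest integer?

330

Hue: 12 − 314 = -302°, but |-302| > 180 so the shorter arc goes the other way: Δh = -302 + 360 = 58°.
H = 314 + 0.27 × (58) = 329.66 → 330°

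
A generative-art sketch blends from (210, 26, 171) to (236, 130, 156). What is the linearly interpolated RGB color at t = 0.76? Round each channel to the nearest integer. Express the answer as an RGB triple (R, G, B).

(230, 105, 160)

R = 210 + 0.76 × (236 − 210) = 210 + 0.76 × 26 = 229.76 → 230
G = 26 + 0.76 × (130 − 26) = 26 + 0.76 × 104 = 105.04 → 105
B = 171 + 0.76 × (156 − 171) = 171 + 0.76 × -15 = 159.6 → 160
So the blended color is (230, 105, 160), about #e669a0.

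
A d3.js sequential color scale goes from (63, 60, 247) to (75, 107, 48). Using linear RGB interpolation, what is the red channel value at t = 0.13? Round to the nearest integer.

R = 63 + 0.13 × (75 − 63) = 64.56 → 65

65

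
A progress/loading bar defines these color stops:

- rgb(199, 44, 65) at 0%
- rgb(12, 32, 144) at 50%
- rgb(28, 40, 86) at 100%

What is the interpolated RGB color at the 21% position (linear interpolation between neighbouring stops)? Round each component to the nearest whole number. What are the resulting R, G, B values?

21% lies between the 0% and 50% stops, so the local fraction is t = (21 − 0)/(50 − 0) = 21/50 ≈ 0.42.
R = 199 + 0.42 × (12 − 199) = 120.46 → 120
G = 44 + 0.42 × (32 − 44) = 38.96 → 39
B = 65 + 0.42 × (144 − 65) = 98.18 → 98

(120, 39, 98)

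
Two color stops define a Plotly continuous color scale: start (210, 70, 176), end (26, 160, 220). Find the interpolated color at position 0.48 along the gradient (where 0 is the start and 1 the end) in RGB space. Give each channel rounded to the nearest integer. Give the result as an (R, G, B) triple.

(122, 113, 197)

R = 210 + 0.48 × (26 − 210) = 210 + 0.48 × -184 = 121.68 → 122
G = 70 + 0.48 × (160 − 70) = 70 + 0.48 × 90 = 113.2 → 113
B = 176 + 0.48 × (220 − 176) = 176 + 0.48 × 44 = 197.12 → 197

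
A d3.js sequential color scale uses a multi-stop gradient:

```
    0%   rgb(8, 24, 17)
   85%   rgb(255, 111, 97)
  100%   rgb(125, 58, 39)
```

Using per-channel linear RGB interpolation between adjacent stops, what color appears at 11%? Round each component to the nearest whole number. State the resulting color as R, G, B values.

(40, 35, 27)

11% lies between the 0% and 85% stops, so the local fraction is t = (11 − 0)/(85 − 0) = 11/85 ≈ 0.1294.
R = 8 + 0.1294 × (255 − 8) = 39.962 → 40
G = 24 + 0.1294 × (111 − 24) = 35.258 → 35
B = 17 + 0.1294 × (97 − 17) = 27.352 → 27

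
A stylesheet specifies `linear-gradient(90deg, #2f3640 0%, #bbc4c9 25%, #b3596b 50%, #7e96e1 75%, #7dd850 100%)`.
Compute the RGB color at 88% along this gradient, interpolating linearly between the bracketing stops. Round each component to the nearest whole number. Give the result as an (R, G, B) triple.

(125, 184, 150)

88% lies between the 75% and 100% stops, so the local fraction is t = (88 − 75)/(100 − 75) = 13/25 ≈ 0.52.
#7e96e1 → (126, 150, 225); #7dd850 → (125, 216, 80).
R = 126 + 0.52 × (125 − 126) = 125.48 → 125
G = 150 + 0.52 × (216 − 150) = 184.32 → 184
B = 225 + 0.52 × (80 − 225) = 149.6 → 150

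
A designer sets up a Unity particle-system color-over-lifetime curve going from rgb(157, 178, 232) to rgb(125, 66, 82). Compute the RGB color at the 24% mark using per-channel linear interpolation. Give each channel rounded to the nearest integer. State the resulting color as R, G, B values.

24% corresponds to t = 0.24.
R = 157 + 0.24 × (125 − 157) = 157 + 0.24 × -32 = 149.32 → 149
G = 178 + 0.24 × (66 − 178) = 178 + 0.24 × -112 = 151.12 → 151
B = 232 + 0.24 × (82 − 232) = 232 + 0.24 × -150 = 196 → 196

(149, 151, 196)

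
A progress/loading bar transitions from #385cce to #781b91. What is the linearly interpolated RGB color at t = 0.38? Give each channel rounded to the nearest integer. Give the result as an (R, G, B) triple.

#385cce → (56, 92, 206); #781b91 → (120, 27, 145).
R = 56 + 0.38 × (120 − 56) = 56 + 0.38 × 64 = 80.32 → 80
G = 92 + 0.38 × (27 − 92) = 92 + 0.38 × -65 = 67.3 → 67
B = 206 + 0.38 × (145 − 206) = 206 + 0.38 × -61 = 182.82 → 183

(80, 67, 183)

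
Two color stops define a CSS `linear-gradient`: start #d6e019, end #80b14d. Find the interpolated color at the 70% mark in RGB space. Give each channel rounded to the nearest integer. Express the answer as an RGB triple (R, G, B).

(154, 191, 61)

#d6e019 → (214, 224, 25); #80b14d → (128, 177, 77).
70% corresponds to t = 0.7.
R = 214 + 0.7 × (128 − 214) = 214 + 0.7 × -86 = 153.8 → 154
G = 224 + 0.7 × (177 − 224) = 224 + 0.7 × -47 = 191.1 → 191
B = 25 + 0.7 × (77 − 25) = 25 + 0.7 × 52 = 61.4 → 61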